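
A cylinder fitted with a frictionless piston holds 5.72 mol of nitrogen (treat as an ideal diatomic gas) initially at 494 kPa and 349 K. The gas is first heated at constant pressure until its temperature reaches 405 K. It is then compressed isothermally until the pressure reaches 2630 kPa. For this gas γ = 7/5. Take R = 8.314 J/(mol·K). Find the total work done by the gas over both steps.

V₁ = nRT₁/P₁ = 5.72×8.314×349/494 = 33.6 L.
Step 1 — Isobaric: P stays 494 kPa; V/T = const ⇒ T₂ = 405 K, V₂ = 39.0 L.
W = PΔV = 494×(39.0−33.6) kPa·L = 2660 J.
ΔU = nCvΔT = 5.72×20.8×(405−349) = 6660 J.
Q = ΔU + W = nCpΔT = 9320 J.
State after step 1: P = 494 kPa, V = 39.0 L, T = 405 K.
Step 2 — Isothermal: T stays 405 K; PV = const ⇒ V₂ = 7.32 L, P₂ = 2630 kPa.
ΔU = 0 (ideal gas, T constant).
W = nRT ln(V₂/V₁) = 5.72×8.314×405×ln(0.188) = -32200 J.
Q = ΔU + W = -32200 J.
Net over both steps: W = -29500 J, Q = -22900 J, ΔU = 6660 J.

-29500 J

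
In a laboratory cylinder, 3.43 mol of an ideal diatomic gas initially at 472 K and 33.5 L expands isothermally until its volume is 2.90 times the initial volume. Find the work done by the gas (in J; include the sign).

P₁ = nRT₁/V₁ = 3.43×8.314×472/33.5 = 402 kPa.
Isothermal: T stays 472 K; PV = const ⇒ V₂ = 97.1 L, P₂ = 139 kPa.
W = nRT ln(V₂/V₁) = 3.43×8.314×472×ln(2.90) = 14300 J.

14300 J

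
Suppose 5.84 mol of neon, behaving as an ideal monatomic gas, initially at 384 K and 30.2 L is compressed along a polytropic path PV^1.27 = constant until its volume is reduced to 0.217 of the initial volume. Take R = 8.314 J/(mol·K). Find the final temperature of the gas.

P₁ = nRT₁/V₁ = 5.84×8.314×384/30.2 = 617 kPa.
Polytropic n=1.27: T₂ = T₁(V₁/V₂)^(n−1) = 384×(4.61)^0.27 = 580 K; P₂ = P₁(V₁/V₂)^n = 4300 kPa.

580 K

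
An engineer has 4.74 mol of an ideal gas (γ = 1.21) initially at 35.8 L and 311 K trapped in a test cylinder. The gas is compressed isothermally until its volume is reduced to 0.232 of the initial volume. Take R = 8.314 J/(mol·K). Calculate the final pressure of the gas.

1480 kPa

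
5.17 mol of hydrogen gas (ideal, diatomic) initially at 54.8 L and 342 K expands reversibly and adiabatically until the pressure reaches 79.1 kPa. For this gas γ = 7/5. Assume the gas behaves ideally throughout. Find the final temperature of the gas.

P₁ = nRT₁/V₁ = 5.17×8.314×342/54.8 = 268 kPa.
Adiabatic: T₂/T₁ = (P₂/P₁)^((γ−1)/γ) ⇒ T₂ = 342×(0.295)^0.286 = 241 K; V₂ = 131 L.

241 K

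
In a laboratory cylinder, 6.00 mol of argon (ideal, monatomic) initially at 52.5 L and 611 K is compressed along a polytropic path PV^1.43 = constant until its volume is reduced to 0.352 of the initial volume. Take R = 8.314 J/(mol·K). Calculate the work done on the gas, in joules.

40200 J

P₁ = nRT₁/V₁ = 6.00×8.314×611/52.5 = 581 kPa.
Polytropic n=1.43: T₂ = T₁(V₁/V₂)^(n−1) = 611×(2.84)^0.43 = 957 K; P₂ = P₁(V₁/V₂)^n = 2580 kPa.
W = (P₁V₁−P₂V₂)/(n−1) = (581×52.5−2580×18.5)/0.43 = -40200 J.
Work done on the gas = −W_by = 40200 J.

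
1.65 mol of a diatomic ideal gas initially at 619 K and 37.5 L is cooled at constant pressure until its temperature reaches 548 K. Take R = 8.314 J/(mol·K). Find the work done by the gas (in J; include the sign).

-974 J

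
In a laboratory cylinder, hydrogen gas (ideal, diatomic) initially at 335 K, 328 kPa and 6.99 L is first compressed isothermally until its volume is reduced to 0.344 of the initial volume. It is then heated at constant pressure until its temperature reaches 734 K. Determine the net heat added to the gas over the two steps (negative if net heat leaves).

7110 J

n = P₁V₁/(RT₁) = 328×6.99/(8.314×335) = 0.823 mol.
Step 1 — Isothermal: T stays 335 K; PV = const ⇒ V₂ = 2.40 L, P₂ = 953 kPa.
ΔU = 0 (ideal gas, T constant).
W = nRT ln(V₂/V₁) = 0.823×8.314×335×ln(0.344) = -2450 J.
Q = ΔU + W = -2450 J.
State after step 1: P = 953 kPa, V = 2.40 L, T = 335 K.
Step 2 — Isobaric: P stays 953 kPa; V/T = const ⇒ T₂ = 734 K, V₂ = 5.27 L.
W = PΔV = 953×(5.27−2.40) kPa·L = 2730 J.
ΔU = nCvΔT = 0.823×20.8×(734−335) = 6830 J.
Q = ΔU + W = nCpΔT = 9560 J.
Net over both steps: W = 284 J, Q = 7110 J, ΔU = 6830 J.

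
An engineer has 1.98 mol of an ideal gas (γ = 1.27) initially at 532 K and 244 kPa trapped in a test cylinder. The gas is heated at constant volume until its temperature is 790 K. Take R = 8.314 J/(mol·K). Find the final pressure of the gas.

V₁ = nRT₁/P₁ = 1.98×8.314×532/244 = 35.9 L.
Isochoric: V stays 35.9 L; P/T = const ⇒ T₂ = 790 K, P₂ = 362 kPa.

362 kPa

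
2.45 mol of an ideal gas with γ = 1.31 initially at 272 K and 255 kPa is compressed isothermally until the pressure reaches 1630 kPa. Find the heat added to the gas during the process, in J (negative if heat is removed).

V₁ = nRT₁/P₁ = 2.45×8.314×272/255 = 21.7 L.
Isothermal: T stays 272 K; PV = const ⇒ V₂ = 3.40 L, P₂ = 1630 kPa.
ΔU = 0 (ideal gas, T constant).
W = nRT ln(V₂/V₁) = 2.45×8.314×272×ln(0.156) = -10300 J.
Q = ΔU + W = -10300 J.

-10300 J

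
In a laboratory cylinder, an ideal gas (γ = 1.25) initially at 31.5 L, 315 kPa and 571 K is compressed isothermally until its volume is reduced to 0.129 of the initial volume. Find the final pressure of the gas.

Isothermal: T stays 571 K; PV = const ⇒ V₂ = 4.06 L, P₂ = 2440 kPa.

2440 kPa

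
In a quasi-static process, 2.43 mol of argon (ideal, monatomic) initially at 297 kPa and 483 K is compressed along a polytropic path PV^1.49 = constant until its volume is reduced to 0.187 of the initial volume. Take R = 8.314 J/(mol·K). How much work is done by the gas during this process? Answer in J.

V₁ = nRT₁/P₁ = 2.43×8.314×483/297 = 32.9 L.
Polytropic n=1.49: T₂ = T₁(V₁/V₂)^(n−1) = 483×(5.35)^0.49 = 1100 K; P₂ = P₁(V₁/V₂)^n = 3610 kPa.
W = (P₁V₁−P₂V₂)/(n−1) = (297×32.9−3610×6.14)/0.49 = -25400 J.

-25400 J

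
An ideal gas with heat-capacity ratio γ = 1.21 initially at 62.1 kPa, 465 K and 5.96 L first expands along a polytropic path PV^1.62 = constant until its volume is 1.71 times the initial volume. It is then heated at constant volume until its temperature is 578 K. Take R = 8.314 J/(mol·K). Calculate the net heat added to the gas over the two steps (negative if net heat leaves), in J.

597 J

n = P₁V₁/(RT₁) = 62.1×5.96/(8.314×465) = 0.0957 mol.
Step 1 — Polytropic n=1.62: T₂ = T₁(V₁/V₂)^(n−1) = 465×(0.585)^0.62 = 333 K; P₂ = P₁(V₁/V₂)^n = 26.0 kPa.
W = (P₁V₁−P₂V₂)/(n−1) = (62.1×5.96−26.0×10.2)/0.62 = 169 J.
ΔU = nCvΔT = 0.0957×39.6×(333−465) = -499 J.
Q = ΔU + W = -330 J.
State after step 1: P = 26.0 kPa, V = 10.2 L, T = 333 K.
Step 2 — Isochoric: V stays 10.2 L; P/T = const ⇒ T₂ = 578 K, P₂ = 45.1 kPa.
W = 0 (no volume change).
ΔU = nCvΔT = 0.0957×39.6×(578−333) = 927 J.
Q = ΔU = 927 J.
Net over both steps: W = 169 J, Q = 597 J, ΔU = 428 J.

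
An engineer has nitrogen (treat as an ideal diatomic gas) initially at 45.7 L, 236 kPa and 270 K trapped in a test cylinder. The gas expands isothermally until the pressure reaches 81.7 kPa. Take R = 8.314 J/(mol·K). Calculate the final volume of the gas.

132 L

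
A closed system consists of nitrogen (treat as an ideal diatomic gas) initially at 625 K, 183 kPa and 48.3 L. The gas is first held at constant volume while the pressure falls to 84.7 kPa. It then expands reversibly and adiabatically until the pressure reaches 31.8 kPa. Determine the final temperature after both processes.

n = P₁V₁/(RT₁) = 183×48.3/(8.314×625) = 1.70 mol.
Step 1 — Isochoric: V stays 48.3 L; P/T = const ⇒ T₂ = 289 K, P₂ = 84.7 kPa.
W = 0 (no volume change).
ΔU = nCvΔT = 1.70×20.8×(289−625) = -11900 J.
Q = ΔU = -11900 J.
State after step 1: P = 84.7 kPa, V = 48.3 L, T = 289 K.
Step 2 — Adiabatic: T₂/T₁ = (P₂/P₁)^((γ−1)/γ) ⇒ T₂ = 289×(0.375)^0.286 = 219 K; V₂ = 97.2 L.
ΔU = nCvΔT = 1.70×20.8×(219−289) = -2500 J.
Q = 0 for an adiabatic process, so W = −ΔU = 2500 J.
Net over both steps: W = 2500 J, Q = -11900 J, ΔU = -14400 J.

219 K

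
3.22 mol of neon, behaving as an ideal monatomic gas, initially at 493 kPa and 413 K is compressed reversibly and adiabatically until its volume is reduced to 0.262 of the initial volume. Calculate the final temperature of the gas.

V₁ = nRT₁/P₁ = 3.22×8.314×413/493 = 22.4 L.
Adiabatic: TV^(γ−1) = const ⇒ T₂ = 413×(3.82)^0.667 = 1010 K; PV^γ = const ⇒ P₂ = 4600 kPa.

1010 K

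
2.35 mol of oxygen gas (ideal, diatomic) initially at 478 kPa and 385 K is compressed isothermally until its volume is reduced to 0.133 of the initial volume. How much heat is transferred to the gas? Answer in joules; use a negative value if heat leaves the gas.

-15200 J

V₁ = nRT₁/P₁ = 2.35×8.314×385/478 = 15.7 L.
Isothermal: T stays 385 K; PV = const ⇒ V₂ = 2.09 L, P₂ = 3590 kPa.
ΔU = 0 (ideal gas, T constant).
W = nRT ln(V₂/V₁) = 2.35×8.314×385×ln(0.133) = -15200 J.
Q = ΔU + W = -15200 J.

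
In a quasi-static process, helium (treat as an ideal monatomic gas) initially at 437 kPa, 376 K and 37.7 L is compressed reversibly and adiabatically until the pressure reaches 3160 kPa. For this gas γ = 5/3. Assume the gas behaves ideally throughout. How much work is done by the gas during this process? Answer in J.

n = P₁V₁/(RT₁) = 437×37.7/(8.314×376) = 5.27 mol.
Adiabatic: T₂/T₁ = (P₂/P₁)^((γ−1)/γ) ⇒ T₂ = 376×(7.23)^0.400 = 830 K; V₂ = 11.5 L.
ΔU = nCvΔT = 5.27×12.5×(830−376) = 29800 J.
Q = 0 for an adiabatic process, so W = −ΔU = -29800 J.

-29800 J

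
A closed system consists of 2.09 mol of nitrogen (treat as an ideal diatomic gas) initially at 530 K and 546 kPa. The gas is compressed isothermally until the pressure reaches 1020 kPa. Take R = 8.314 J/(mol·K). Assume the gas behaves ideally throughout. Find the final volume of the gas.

9.03 L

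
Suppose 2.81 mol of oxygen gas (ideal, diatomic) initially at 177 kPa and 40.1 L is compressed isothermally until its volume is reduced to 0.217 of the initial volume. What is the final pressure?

816 kPa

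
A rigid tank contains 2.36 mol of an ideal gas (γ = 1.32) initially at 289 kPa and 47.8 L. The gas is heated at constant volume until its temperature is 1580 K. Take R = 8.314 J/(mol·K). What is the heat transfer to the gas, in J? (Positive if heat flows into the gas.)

T₁ = P₁V₁/(nR) = 289×47.8/(2.36×8.314) = 704 K.
Isochoric: V stays 47.8 L; P/T = const ⇒ T₂ = 1580 K, P₂ = 649 kPa.
W = 0 (no volume change).
ΔU = nCvΔT = 2.36×26.0×(1580−704) = 53700 J.
Q = ΔU = 53700 J.

53700 J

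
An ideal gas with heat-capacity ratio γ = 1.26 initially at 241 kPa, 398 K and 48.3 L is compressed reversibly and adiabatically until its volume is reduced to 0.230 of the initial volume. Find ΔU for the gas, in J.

n = P₁V₁/(RT₁) = 241×48.3/(8.314×398) = 3.52 mol.
Adiabatic: TV^(γ−1) = const ⇒ T₂ = 398×(4.35)^0.260 = 583 K; PV^γ = const ⇒ P₂ = 1540 kPa.
For an ideal gas ΔU = nCvΔT with Cv = R/(γ−1) = 32.0 J/(mol·K).
ΔU = 3.52×32.0×(583−398) = 20800 J.

20800 J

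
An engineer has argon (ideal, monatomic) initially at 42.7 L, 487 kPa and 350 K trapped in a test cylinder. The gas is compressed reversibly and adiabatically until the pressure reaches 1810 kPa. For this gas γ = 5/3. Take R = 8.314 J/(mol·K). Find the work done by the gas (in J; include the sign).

n = P₁V₁/(RT₁) = 487×42.7/(8.314×350) = 7.15 mol.
Adiabatic: T₂/T₁ = (P₂/P₁)^((γ−1)/γ) ⇒ T₂ = 350×(3.72)^0.400 = 592 K; V₂ = 19.4 L.
ΔU = nCvΔT = 7.15×12.5×(592−350) = 21500 J.
Q = 0 for an adiabatic process, so W = −ΔU = -21500 J.

-21500 J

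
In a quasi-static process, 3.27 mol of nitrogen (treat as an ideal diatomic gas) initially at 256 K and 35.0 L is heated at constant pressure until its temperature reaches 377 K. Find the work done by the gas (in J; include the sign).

P₁ = nRT₁/V₁ = 3.27×8.314×256/35.0 = 199 kPa.
Isobaric: P stays 199 kPa; V/T = const ⇒ T₂ = 377 K, V₂ = 51.5 L.
W = PΔV = 199×(51.5−35.0) kPa·L = 3290 J.

3290 J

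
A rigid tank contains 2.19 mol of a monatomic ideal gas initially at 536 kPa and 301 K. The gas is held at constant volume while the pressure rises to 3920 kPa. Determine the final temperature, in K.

V₁ = nRT₁/P₁ = 2.19×8.314×301/536 = 10.2 L.
Isochoric: V stays 10.2 L; P/T = const ⇒ T₂ = 2200 K, P₂ = 3920 kPa.

2200 K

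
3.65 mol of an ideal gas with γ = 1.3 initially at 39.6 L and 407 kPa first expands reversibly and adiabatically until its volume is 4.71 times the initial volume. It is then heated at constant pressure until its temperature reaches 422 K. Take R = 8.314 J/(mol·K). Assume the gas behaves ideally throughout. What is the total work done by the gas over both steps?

22700 J

T₁ = P₁V₁/(nR) = 407×39.6/(3.65×8.314) = 531 K.
Step 1 — Adiabatic: TV^(γ−1) = const ⇒ T₂ = 531×(0.212)^0.300 = 334 K; PV^γ = const ⇒ P₂ = 54.3 kPa.
ΔU = nCvΔT = 3.65×27.7×(334−531) = -20000 J.
Q = 0 for an adiabatic process, so W = −ΔU = 20000 J.
State after step 1: P = 54.3 kPa, V = 187 L, T = 334 K.
Step 2 — Isobaric: P stays 54.3 kPa; V/T = const ⇒ T₂ = 422 K, V₂ = 236 L.
W = PΔV = 54.3×(236−187) kPa·L = 2680 J.
ΔU = nCvΔT = 3.65×27.7×(422−334) = 8940 J.
Q = ΔU + W = nCpΔT = 11600 J.
Net over both steps: W = 22700 J, Q = 11600 J, ΔU = -11000 J.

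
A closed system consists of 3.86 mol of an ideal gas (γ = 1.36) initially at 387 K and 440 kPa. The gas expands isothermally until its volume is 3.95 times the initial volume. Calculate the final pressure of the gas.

V₁ = nRT₁/P₁ = 3.86×8.314×387/440 = 28.2 L.
Isothermal: T stays 387 K; PV = const ⇒ V₂ = 111 L, P₂ = 111 kPa.

111 kPa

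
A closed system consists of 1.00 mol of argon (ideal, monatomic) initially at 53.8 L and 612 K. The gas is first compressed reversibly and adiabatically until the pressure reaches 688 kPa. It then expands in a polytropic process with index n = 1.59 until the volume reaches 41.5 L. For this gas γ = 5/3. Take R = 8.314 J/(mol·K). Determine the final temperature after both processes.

781 K

P₁ = nRT₁/V₁ = 1.00×8.314×612/53.8 = 94.6 kPa.
Step 1 — Adiabatic: T₂/T₁ = (P₂/P₁)^((γ−1)/γ) ⇒ T₂ = 612×(7.27)^0.400 = 1350 K; V₂ = 16.4 L.
ΔU = nCvΔT = 1.00×12.5×(1350−612) = 9250 J.
Q = 0 for an adiabatic process, so W = −ΔU = -9250 J.
State after step 1: P = 688 kPa, V = 16.4 L, T = 1350 K.
Step 2 — Polytropic n=1.59: T₂ = T₁(V₁/V₂)^(n−1) = 1350×(0.394)^0.59 = 781 K; P₂ = P₁(V₁/V₂)^n = 157 kPa.
W = (P₁V₁−P₂V₂)/(n−1) = (688×16.4−157×41.5)/0.59 = 8060 J.
ΔU = nCvΔT = 1.00×12.5×(781−1350) = -7130 J.
Q = ΔU + W = 927 J.
Net over both steps: W = -1190 J, Q = 927 J, ΔU = 2110 J.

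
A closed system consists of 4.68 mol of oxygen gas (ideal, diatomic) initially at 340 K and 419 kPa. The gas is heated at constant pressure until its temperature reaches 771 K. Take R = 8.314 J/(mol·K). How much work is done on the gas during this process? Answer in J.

V₁ = nRT₁/P₁ = 4.68×8.314×340/419 = 31.6 L.
Isobaric: P stays 419 kPa; V/T = const ⇒ T₂ = 771 K, V₂ = 71.6 L.
W = PΔV = 419×(71.6−31.6) kPa·L = 16800 J.
Work done on the gas = −W_by = -16800 J.

-16800 J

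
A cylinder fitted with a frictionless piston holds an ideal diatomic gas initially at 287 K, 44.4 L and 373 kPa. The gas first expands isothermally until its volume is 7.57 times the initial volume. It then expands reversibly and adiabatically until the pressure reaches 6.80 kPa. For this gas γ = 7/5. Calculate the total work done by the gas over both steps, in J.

n = P₁V₁/(RT₁) = 373×44.4/(8.314×287) = 6.94 mol.
Step 1 — Isothermal: T stays 287 K; PV = const ⇒ V₂ = 336 L, P₂ = 49.3 kPa.
ΔU = 0 (ideal gas, T constant).
W = nRT ln(V₂/V₁) = 6.94×8.314×287×ln(7.57) = 33500 J.
Q = ΔU + W = 33500 J.
State after step 1: P = 49.3 kPa, V = 336 L, T = 287 K.
Step 2 — Adiabatic: T₂/T₁ = (P₂/P₁)^((γ−1)/γ) ⇒ T₂ = 287×(0.138)^0.286 = 163 K; V₂ = 1380 L.
ΔU = nCvΔT = 6.94×20.8×(163−287) = -17900 J.
Q = 0 for an adiabatic process, so W = −ΔU = 17900 J.
Net over both steps: W = 51400 J, Q = 33500 J, ΔU = -17900 J.

51400 J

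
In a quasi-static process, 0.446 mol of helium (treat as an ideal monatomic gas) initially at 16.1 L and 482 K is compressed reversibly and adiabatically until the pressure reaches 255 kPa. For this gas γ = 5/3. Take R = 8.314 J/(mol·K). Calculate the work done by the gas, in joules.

P₁ = nRT₁/V₁ = 0.446×8.314×482/16.1 = 111 kPa.
Adiabatic: T₂/T₁ = (P₂/P₁)^((γ−1)/γ) ⇒ T₂ = 482×(2.30)^0.400 = 672 K; V₂ = 9.78 L.
ΔU = nCvΔT = 0.446×12.5×(672−482) = 1060 J.
Q = 0 for an adiabatic process, so W = −ΔU = -1060 J.

-1060 J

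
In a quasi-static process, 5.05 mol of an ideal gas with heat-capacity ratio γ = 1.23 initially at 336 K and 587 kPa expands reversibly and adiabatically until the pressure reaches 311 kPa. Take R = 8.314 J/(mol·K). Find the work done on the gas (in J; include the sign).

V₁ = nRT₁/P₁ = 5.05×8.314×336/587 = 24.0 L.
Adiabatic: T₂/T₁ = (P₂/P₁)^((γ−1)/γ) ⇒ T₂ = 336×(0.530)^0.187 = 298 K; V₂ = 40.3 L.
ΔU = nCvΔT = 5.05×36.1×(298−336) = -6870 J.
Q = 0 for an adiabatic process, so W = −ΔU = 6870 J.
Work done on the gas = −W_by = -6870 J.

-6870 J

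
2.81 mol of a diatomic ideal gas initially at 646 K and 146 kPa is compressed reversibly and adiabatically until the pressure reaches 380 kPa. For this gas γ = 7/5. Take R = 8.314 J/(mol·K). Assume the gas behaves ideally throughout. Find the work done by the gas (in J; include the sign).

-11900 J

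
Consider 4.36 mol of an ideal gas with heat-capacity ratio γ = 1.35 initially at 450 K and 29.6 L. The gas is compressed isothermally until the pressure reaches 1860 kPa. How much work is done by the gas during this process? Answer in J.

-19800 J

P₁ = nRT₁/V₁ = 4.36×8.314×450/29.6 = 551 kPa.
Isothermal: T stays 450 K; PV = const ⇒ V₂ = 8.77 L, P₂ = 1860 kPa.
W = nRT ln(V₂/V₁) = 4.36×8.314×450×ln(0.296) = -19800 J.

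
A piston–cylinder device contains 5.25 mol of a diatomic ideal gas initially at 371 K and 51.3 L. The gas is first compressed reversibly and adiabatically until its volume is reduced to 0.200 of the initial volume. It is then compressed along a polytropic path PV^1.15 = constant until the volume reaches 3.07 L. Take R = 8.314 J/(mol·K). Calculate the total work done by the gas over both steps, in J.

P₁ = nRT₁/V₁ = 5.25×8.314×371/51.3 = 316 kPa.
Step 1 — Adiabatic: TV^(γ−1) = const ⇒ T₂ = 371×(5.00)^0.400 = 706 K; PV^γ = const ⇒ P₂ = 3000 kPa.
ΔU = nCvΔT = 5.25×20.8×(706−371) = 36600 J.
Q = 0 for an adiabatic process, so W = −ΔU = -36600 J.
State after step 1: P = 3000 kPa, V = 10.3 L, T = 706 K.
Step 2 — Polytropic n=1.15: T₂ = T₁(V₁/V₂)^(n−1) = 706×(3.34)^0.15 = 846 K; P₂ = P₁(V₁/V₂)^n = 12000 kPa.
W = (P₁V₁−P₂V₂)/(n−1) = (3000×10.3−12000×3.07)/0.15 = -40800 J.
ΔU = nCvΔT = 5.25×20.8×(846−706) = 15300 J.
Q = ΔU + W = -25500 J.
Net over both steps: W = -77400 J, Q = -25500 J, ΔU = 51900 J.

-77400 J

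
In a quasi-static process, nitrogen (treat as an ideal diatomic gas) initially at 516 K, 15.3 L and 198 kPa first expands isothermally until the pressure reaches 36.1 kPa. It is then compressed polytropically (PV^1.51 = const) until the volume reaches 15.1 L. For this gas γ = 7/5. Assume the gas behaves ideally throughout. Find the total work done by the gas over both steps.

-3150 J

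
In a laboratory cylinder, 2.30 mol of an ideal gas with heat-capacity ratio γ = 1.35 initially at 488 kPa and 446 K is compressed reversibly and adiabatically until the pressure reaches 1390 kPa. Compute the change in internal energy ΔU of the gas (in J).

7600 J

V₁ = nRT₁/P₁ = 2.30×8.314×446/488 = 17.5 L.
Adiabatic: T₂/T₁ = (P₂/P₁)^((γ−1)/γ) ⇒ T₂ = 446×(2.85)^0.259 = 585 K; V₂ = 8.05 L.
For an ideal gas ΔU = nCvΔT with Cv = R/(γ−1) = 23.8 J/(mol·K).
ΔU = 2.30×23.8×(585−446) = 7600 J.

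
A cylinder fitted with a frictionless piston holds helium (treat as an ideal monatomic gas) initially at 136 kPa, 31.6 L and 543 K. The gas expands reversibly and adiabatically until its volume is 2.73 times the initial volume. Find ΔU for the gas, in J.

-3150 J

n = P₁V₁/(RT₁) = 136×31.6/(8.314×543) = 0.952 mol.
Adiabatic: TV^(γ−1) = const ⇒ T₂ = 543×(0.366)^0.667 = 278 K; PV^γ = const ⇒ P₂ = 25.5 kPa.
For an ideal gas ΔU = nCvΔT with Cv = (3/2)R = 12.5 J/(mol·K).
ΔU = 0.952×12.5×(278−543) = -3150 J.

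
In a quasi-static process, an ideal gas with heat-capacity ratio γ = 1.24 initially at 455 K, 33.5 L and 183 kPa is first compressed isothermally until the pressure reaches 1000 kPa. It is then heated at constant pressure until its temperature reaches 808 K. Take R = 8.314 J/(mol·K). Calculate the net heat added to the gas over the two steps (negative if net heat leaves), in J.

14200 J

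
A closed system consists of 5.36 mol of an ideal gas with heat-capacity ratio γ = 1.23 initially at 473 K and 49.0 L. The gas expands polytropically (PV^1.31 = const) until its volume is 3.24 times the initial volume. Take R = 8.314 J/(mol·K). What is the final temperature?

329 K

P₁ = nRT₁/V₁ = 5.36×8.314×473/49.0 = 430 kPa.
Polytropic n=1.31: T₂ = T₁(V₁/V₂)^(n−1) = 473×(0.309)^0.31 = 329 K; P₂ = P₁(V₁/V₂)^n = 92.2 kPa.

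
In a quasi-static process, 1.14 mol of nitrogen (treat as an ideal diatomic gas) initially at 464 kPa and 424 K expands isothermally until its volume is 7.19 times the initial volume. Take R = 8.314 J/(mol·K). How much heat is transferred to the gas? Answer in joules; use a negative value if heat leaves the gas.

V₁ = nRT₁/P₁ = 1.14×8.314×424/464 = 8.66 L.
Isothermal: T stays 424 K; PV = const ⇒ V₂ = 62.3 L, P₂ = 64.5 kPa.
ΔU = 0 (ideal gas, T constant).
W = nRT ln(V₂/V₁) = 1.14×8.314×424×ln(7.19) = 7930 J.
Q = ΔU + W = 7930 J.

7930 J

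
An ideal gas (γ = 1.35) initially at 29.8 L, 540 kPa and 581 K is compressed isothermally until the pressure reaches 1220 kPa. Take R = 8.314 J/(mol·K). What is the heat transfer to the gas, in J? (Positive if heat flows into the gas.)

n = P₁V₁/(RT₁) = 540×29.8/(8.314×581) = 3.33 mol.
Isothermal: T stays 581 K; PV = const ⇒ V₂ = 13.2 L, P₂ = 1220 kPa.
ΔU = 0 (ideal gas, T constant).
W = nRT ln(V₂/V₁) = 3.33×8.314×581×ln(0.443) = -13100 J.
Q = ΔU + W = -13100 J.

-13100 J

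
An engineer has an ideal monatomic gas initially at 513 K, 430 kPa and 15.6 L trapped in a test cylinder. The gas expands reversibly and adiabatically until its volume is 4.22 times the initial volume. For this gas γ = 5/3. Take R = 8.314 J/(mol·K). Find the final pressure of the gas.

39.0 kPa

Adiabatic: TV^(γ−1) = const ⇒ T₂ = 513×(0.237)^0.667 = 196 K; PV^γ = const ⇒ P₂ = 39.0 kPa.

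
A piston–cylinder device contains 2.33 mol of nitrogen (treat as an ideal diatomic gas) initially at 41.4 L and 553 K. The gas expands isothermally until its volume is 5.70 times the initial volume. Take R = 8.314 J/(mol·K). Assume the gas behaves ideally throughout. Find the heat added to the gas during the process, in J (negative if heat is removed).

18600 J

P₁ = nRT₁/V₁ = 2.33×8.314×553/41.4 = 259 kPa.
Isothermal: T stays 553 K; PV = const ⇒ V₂ = 236 L, P₂ = 45.4 kPa.
ΔU = 0 (ideal gas, T constant).
W = nRT ln(V₂/V₁) = 2.33×8.314×553×ln(5.70) = 18600 J.
Q = ΔU + W = 18600 J.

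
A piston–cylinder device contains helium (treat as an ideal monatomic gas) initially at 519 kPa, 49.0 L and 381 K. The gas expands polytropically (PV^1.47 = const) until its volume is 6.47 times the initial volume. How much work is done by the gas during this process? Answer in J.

31600 J

n = P₁V₁/(RT₁) = 519×49.0/(8.314×381) = 8.03 mol.
Polytropic n=1.47: T₂ = T₁(V₁/V₂)^(n−1) = 381×(0.155)^0.47 = 158 K; P₂ = P₁(V₁/V₂)^n = 33.4 kPa.
W = (P₁V₁−P₂V₂)/(n−1) = (519×49.0−33.4×317)/0.47 = 31600 J.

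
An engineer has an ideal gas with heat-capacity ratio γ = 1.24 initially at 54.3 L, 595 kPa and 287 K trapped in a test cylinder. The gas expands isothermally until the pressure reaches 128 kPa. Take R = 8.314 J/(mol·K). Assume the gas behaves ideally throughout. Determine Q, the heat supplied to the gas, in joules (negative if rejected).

49600 J

n = P₁V₁/(RT₁) = 595×54.3/(8.314×287) = 13.5 mol.
Isothermal: T stays 287 K; PV = const ⇒ V₂ = 252 L, P₂ = 128 kPa.
ΔU = 0 (ideal gas, T constant).
W = nRT ln(V₂/V₁) = 13.5×8.314×287×ln(4.65) = 49600 J.
Q = ΔU + W = 49600 J.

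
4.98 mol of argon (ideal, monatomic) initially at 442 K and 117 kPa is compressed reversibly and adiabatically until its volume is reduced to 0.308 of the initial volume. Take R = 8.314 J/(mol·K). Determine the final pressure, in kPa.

V₁ = nRT₁/P₁ = 4.98×8.314×442/117 = 156 L.
Adiabatic: TV^(γ−1) = const ⇒ T₂ = 442×(3.25)^0.667 = 969 K; PV^γ = const ⇒ P₂ = 833 kPa.

833 kPa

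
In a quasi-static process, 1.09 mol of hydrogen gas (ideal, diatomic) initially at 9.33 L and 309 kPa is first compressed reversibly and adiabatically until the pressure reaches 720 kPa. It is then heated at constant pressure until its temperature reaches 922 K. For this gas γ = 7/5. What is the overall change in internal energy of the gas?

13700 J

T₁ = P₁V₁/(nR) = 309×9.33/(1.09×8.314) = 318 K.
Step 1 — Adiabatic: T₂/T₁ = (P₂/P₁)^((γ−1)/γ) ⇒ T₂ = 318×(2.33)^0.286 = 405 K; V₂ = 5.10 L.
ΔU = nCvΔT = 1.09×20.8×(405−318) = 1970 J.
Q = 0 for an adiabatic process, so W = −ΔU = -1970 J.
State after step 1: P = 720 kPa, V = 5.10 L, T = 405 K.
Step 2 — Isobaric: P stays 720 kPa; V/T = const ⇒ T₂ = 922 K, V₂ = 11.6 L.
W = PΔV = 720×(11.6−5.10) kPa·L = 4680 J.
ΔU = nCvΔT = 1.09×20.8×(922−405) = 11700 J.
Q = ΔU + W = nCpΔT = 16400 J.
Net over both steps: W = 2710 J, Q = 16400 J, ΔU = 13700 J.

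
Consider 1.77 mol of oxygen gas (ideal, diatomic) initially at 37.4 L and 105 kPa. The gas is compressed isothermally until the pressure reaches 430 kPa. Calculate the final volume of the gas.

9.13 L

T₁ = P₁V₁/(nR) = 105×37.4/(1.77×8.314) = 267 K.
Isothermal: T stays 267 K; PV = const ⇒ V₂ = 9.13 L, P₂ = 430 kPa.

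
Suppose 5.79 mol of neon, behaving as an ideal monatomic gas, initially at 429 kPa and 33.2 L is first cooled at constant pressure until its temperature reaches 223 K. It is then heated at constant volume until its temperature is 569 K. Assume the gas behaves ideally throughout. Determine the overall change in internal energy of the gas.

19700 J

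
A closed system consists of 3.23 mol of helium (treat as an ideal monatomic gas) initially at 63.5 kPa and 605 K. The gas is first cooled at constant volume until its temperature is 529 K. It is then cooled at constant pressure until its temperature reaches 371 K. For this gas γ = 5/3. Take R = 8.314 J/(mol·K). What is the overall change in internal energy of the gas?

-9430 J

V₁ = nRT₁/P₁ = 3.23×8.314×605/63.5 = 256 L.
Step 1 — Isochoric: V stays 256 L; P/T = const ⇒ T₂ = 529 K, P₂ = 55.5 kPa.
W = 0 (no volume change).
ΔU = nCvΔT = 3.23×12.5×(529−605) = -3060 J.
Q = ΔU = -3060 J.
State after step 1: P = 55.5 kPa, V = 256 L, T = 529 K.
Step 2 — Isobaric: P stays 55.5 kPa; V/T = const ⇒ T₂ = 371 K, V₂ = 179 L.
W = PΔV = 55.5×(179−256) kPa·L = -4240 J.
ΔU = nCvΔT = 3.23×12.5×(371−529) = -6360 J.
Q = ΔU + W = nCpΔT = -10600 J.
Net over both steps: W = -4240 J, Q = -13700 J, ΔU = -9430 J.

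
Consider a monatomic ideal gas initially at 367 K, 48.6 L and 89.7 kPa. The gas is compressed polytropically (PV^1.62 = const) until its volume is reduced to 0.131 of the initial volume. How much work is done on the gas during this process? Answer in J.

17800 J

n = P₁V₁/(RT₁) = 89.7×48.6/(8.314×367) = 1.43 mol.
Polytropic n=1.62: T₂ = T₁(V₁/V₂)^(n−1) = 367×(7.63)^0.62 = 1290 K; P₂ = P₁(V₁/V₂)^n = 2410 kPa.
W = (P₁V₁−P₂V₂)/(n−1) = (89.7×48.6−2410×6.37)/0.62 = -17800 J.
Work done on the gas = −W_by = 17800 J.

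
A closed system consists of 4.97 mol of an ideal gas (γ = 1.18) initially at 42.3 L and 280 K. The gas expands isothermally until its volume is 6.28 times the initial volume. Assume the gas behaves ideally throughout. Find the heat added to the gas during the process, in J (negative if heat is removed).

P₁ = nRT₁/V₁ = 4.97×8.314×280/42.3 = 274 kPa.
Isothermal: T stays 280 K; PV = const ⇒ V₂ = 266 L, P₂ = 43.6 kPa.
ΔU = 0 (ideal gas, T constant).
W = nRT ln(V₂/V₁) = 4.97×8.314×280×ln(6.28) = 21300 J.
Q = ΔU + W = 21300 J.

21300 J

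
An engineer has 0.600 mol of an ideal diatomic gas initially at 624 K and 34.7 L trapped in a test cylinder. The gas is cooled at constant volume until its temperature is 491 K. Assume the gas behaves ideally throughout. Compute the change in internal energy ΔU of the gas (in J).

P₁ = nRT₁/V₁ = 0.600×8.314×624/34.7 = 89.7 kPa.
Isochoric: V stays 34.7 L; P/T = const ⇒ T₂ = 491 K, P₂ = 70.6 kPa.
For an ideal gas ΔU = nCvΔT with Cv = (5/2)R = 20.8 J/(mol·K).
ΔU = 0.600×20.8×(491−624) = -1660 J.

-1660 J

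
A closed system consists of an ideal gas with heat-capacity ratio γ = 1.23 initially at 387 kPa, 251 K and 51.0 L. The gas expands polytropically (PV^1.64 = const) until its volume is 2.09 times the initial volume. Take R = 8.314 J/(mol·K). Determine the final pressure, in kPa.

116 kPa

Polytropic n=1.64: T₂ = T₁(V₁/V₂)^(n−1) = 251×(0.478)^0.64 = 157 K; P₂ = P₁(V₁/V₂)^n = 116 kPa.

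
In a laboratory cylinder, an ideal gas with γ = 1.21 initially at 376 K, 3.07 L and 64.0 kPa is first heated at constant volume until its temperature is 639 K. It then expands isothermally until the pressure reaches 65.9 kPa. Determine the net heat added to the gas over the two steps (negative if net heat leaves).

n = P₁V₁/(RT₁) = 64.0×3.07/(8.314×376) = 0.0629 mol.
Step 1 — Isochoric: V stays 3.07 L; P/T = const ⇒ T₂ = 639 K, P₂ = 109 kPa.
W = 0 (no volume change).
ΔU = nCvΔT = 0.0629×39.6×(639−376) = 654 J.
Q = ΔU = 654 J.
State after step 1: P = 109 kPa, V = 3.07 L, T = 639 K.
Step 2 — Isothermal: T stays 639 K; PV = const ⇒ V₂ = 5.07 L, P₂ = 65.9 kPa.
ΔU = 0 (ideal gas, T constant).
W = nRT ln(V₂/V₁) = 0.0629×8.314×639×ln(1.65) = 167 J.
Q = ΔU + W = 167 J.
Net over both steps: W = 167 J, Q = 822 J, ΔU = 654 J.

822 J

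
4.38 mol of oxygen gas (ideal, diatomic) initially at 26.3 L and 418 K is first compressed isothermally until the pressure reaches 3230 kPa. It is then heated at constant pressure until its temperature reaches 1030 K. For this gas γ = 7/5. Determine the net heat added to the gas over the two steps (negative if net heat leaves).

P₁ = nRT₁/V₁ = 4.38×8.314×418/26.3 = 579 kPa.
Step 1 — Isothermal: T stays 418 K; PV = const ⇒ V₂ = 4.71 L, P₂ = 3230 kPa.
ΔU = 0 (ideal gas, T constant).
W = nRT ln(V₂/V₁) = 4.38×8.314×418×ln(0.179) = -26200 J.
Q = ΔU + W = -26200 J.
State after step 1: P = 3230 kPa, V = 4.71 L, T = 418 K.
Step 2 — Isobaric: P stays 3230 kPa; V/T = const ⇒ T₂ = 1030 K, V₂ = 11.6 L.
W = PΔV = 3230×(11.6−4.71) kPa·L = 22300 J.
ΔU = nCvΔT = 4.38×20.8×(1030−418) = 55700 J.
Q = ΔU + W = nCpΔT = 78000 J.
Net over both steps: W = -3880 J, Q = 51800 J, ΔU = 55700 J.

51800 J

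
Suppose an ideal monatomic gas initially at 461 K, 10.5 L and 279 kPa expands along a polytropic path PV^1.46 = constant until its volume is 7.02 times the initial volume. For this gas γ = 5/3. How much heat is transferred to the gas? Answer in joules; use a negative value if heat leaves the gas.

1170 J

n = P₁V₁/(RT₁) = 279×10.5/(8.314×461) = 0.764 mol.
Polytropic n=1.46: T₂ = T₁(V₁/V₂)^(n−1) = 461×(0.142)^0.46 = 188 K; P₂ = P₁(V₁/V₂)^n = 16.2 kPa.
W = (P₁V₁−P₂V₂)/(n−1) = (279×10.5−16.2×73.7)/0.46 = 3770 J.
ΔU = nCvΔT = 0.764×12.5×(188−461) = -2600 J.
Q = ΔU + W = 1170 J.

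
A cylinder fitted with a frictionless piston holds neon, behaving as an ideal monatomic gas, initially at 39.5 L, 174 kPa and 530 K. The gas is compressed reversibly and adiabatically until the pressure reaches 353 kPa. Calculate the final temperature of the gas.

Adiabatic: T₂/T₁ = (P₂/P₁)^((γ−1)/γ) ⇒ T₂ = 530×(2.03)^0.400 = 703 K; V₂ = 25.8 L.

703 K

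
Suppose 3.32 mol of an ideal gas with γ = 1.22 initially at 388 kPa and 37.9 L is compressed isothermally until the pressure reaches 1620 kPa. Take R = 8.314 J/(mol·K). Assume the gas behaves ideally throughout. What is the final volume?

9.08 L

T₁ = P₁V₁/(nR) = 388×37.9/(3.32×8.314) = 533 K.
Isothermal: T stays 533 K; PV = const ⇒ V₂ = 9.08 L, P₂ = 1620 kPa.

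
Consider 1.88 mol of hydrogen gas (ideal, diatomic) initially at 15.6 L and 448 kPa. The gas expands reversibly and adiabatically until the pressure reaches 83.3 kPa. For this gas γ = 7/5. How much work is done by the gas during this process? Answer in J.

T₁ = P₁V₁/(nR) = 448×15.6/(1.88×8.314) = 447 K.
Adiabatic: T₂/T₁ = (P₂/P₁)^((γ−1)/γ) ⇒ T₂ = 447×(0.186)^0.286 = 276 K; V₂ = 51.9 L.
ΔU = nCvΔT = 1.88×20.8×(276−447) = -6670 J.
Q = 0 for an adiabatic process, so W = −ΔU = 6670 J.

6670 J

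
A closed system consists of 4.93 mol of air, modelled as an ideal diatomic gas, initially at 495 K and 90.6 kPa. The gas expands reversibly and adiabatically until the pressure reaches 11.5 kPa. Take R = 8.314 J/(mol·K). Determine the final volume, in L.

V₁ = nRT₁/P₁ = 4.93×8.314×495/90.6 = 224 L.
Adiabatic: T₂/T₁ = (P₂/P₁)^((γ−1)/γ) ⇒ T₂ = 495×(0.127)^0.286 = 274 K; V₂ = 978 L.

978 L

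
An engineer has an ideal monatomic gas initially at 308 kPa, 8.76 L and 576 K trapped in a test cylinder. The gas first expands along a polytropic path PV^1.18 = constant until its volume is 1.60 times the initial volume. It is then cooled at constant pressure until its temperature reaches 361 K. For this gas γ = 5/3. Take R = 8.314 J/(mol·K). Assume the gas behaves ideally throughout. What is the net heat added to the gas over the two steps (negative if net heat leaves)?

-1080 J

n = P₁V₁/(RT₁) = 308×8.76/(8.314×576) = 0.563 mol.
Step 1 — Polytropic n=1.18: T₂ = T₁(V₁/V₂)^(n−1) = 576×(0.625)^0.18 = 529 K; P₂ = P₁(V₁/V₂)^n = 177 kPa.
W = (P₁V₁−P₂V₂)/(n−1) = (308×8.76−177×14.0)/0.18 = 1220 J.
ΔU = nCvΔT = 0.563×12.5×(529−576) = -328 J.
Q = ΔU + W = 888 J.
State after step 1: P = 177 kPa, V = 14.0 L, T = 529 K.
Step 2 — Isobaric: P stays 177 kPa; V/T = const ⇒ T₂ = 361 K, V₂ = 9.56 L.
W = PΔV = 177×(9.56−14.0) kPa·L = -788 J.
ΔU = nCvΔT = 0.563×12.5×(361−529) = -1180 J.
Q = ΔU + W = nCpΔT = -1970 J.
Net over both steps: W = 428 J, Q = -1080 J, ΔU = -1510 J.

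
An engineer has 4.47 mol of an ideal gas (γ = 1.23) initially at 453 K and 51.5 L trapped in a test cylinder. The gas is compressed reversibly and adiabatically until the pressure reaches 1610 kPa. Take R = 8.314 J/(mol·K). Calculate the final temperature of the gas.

610 K

P₁ = nRT₁/V₁ = 4.47×8.314×453/51.5 = 327 kPa.
Adiabatic: T₂/T₁ = (P₂/P₁)^((γ−1)/γ) ⇒ T₂ = 453×(4.93)^0.187 = 610 K; V₂ = 14.1 L.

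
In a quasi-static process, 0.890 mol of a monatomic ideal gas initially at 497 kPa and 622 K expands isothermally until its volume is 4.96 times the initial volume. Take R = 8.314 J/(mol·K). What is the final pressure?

V₁ = nRT₁/P₁ = 0.890×8.314×622/497 = 9.26 L.
Isothermal: T stays 622 K; PV = const ⇒ V₂ = 45.9 L, P₂ = 100 kPa.

100 kPa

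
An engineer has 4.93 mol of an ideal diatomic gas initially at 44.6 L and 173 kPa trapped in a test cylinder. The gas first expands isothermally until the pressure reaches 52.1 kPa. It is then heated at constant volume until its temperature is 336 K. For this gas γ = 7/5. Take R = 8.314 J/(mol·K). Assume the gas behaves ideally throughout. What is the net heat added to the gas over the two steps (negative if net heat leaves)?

24400 J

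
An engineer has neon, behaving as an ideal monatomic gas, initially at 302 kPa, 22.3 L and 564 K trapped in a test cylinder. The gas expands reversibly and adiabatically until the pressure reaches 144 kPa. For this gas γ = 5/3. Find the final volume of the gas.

34.8 L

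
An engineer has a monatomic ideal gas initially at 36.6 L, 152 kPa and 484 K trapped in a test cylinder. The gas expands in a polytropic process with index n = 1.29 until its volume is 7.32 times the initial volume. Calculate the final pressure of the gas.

Polytropic n=1.29: T₂ = T₁(V₁/V₂)^(n−1) = 484×(0.137)^0.29 = 272 K; P₂ = P₁(V₁/V₂)^n = 11.7 kPa.

11.7 kPa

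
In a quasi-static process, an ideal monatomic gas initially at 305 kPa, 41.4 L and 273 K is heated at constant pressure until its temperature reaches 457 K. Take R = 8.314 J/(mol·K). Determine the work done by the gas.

8510 J

n = P₁V₁/(RT₁) = 305×41.4/(8.314×273) = 5.56 mol.
Isobaric: P stays 305 kPa; V/T = const ⇒ T₂ = 457 K, V₂ = 69.3 L.
W = PΔV = 305×(69.3−41.4) kPa·L = 8510 J.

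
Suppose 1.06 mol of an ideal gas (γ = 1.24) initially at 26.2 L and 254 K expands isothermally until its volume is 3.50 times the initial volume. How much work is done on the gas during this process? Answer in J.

-2800 J

P₁ = nRT₁/V₁ = 1.06×8.314×254/26.2 = 85.4 kPa.
Isothermal: T stays 254 K; PV = const ⇒ V₂ = 91.7 L, P₂ = 24.4 kPa.
W = nRT ln(V₂/V₁) = 1.06×8.314×254×ln(3.50) = 2800 J.
Work done on the gas = −W_by = -2800 J.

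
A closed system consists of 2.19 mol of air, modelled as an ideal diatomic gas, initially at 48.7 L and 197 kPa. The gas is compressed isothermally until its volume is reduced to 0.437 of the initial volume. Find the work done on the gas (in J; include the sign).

7940 J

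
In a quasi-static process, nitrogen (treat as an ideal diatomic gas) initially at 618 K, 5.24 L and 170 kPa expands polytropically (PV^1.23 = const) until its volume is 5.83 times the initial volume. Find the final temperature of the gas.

412 K

Polytropic n=1.23: T₂ = T₁(V₁/V₂)^(n−1) = 618×(0.172)^0.23 = 412 K; P₂ = P₁(V₁/V₂)^n = 19.4 kPa.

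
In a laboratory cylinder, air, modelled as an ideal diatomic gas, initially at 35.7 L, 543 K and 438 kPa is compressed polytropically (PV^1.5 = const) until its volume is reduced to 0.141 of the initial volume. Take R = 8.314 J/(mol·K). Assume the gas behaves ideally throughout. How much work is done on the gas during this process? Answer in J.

n = P₁V₁/(RT₁) = 438×35.7/(8.314×543) = 3.46 mol.
Polytropic n=1.5: T₂ = T₁(V₁/V₂)^(n−1) = 543×(7.09)^0.50 = 1450 K; P₂ = P₁(V₁/V₂)^n = 8270 kPa.
W = (P₁V₁−P₂V₂)/(n−1) = (438×35.7−8270×5.03)/0.50 = -52000 J.
Work done on the gas = −W_by = 52000 J.

52000 J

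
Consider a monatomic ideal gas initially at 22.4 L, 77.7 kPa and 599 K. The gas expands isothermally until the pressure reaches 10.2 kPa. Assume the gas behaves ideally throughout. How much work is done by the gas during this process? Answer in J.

3530 J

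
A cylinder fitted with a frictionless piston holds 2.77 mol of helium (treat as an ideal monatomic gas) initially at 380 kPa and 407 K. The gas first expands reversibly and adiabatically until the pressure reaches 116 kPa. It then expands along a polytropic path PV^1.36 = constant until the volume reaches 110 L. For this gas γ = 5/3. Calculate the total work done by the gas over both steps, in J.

9290 J

V₁ = nRT₁/P₁ = 2.77×8.314×407/380 = 24.7 L.
Step 1 — Adiabatic: T₂/T₁ = (P₂/P₁)^((γ−1)/γ) ⇒ T₂ = 407×(0.305)^0.400 = 253 K; V₂ = 50.3 L.
ΔU = nCvΔT = 2.77×12.5×(253−407) = -5310 J.
Q = 0 for an adiabatic process, so W = −ΔU = 5310 J.
State after step 1: P = 116 kPa, V = 50.3 L, T = 253 K.
Step 2 — Polytropic n=1.36: T₂ = T₁(V₁/V₂)^(n−1) = 253×(0.457)^0.36 = 191 K; P₂ = P₁(V₁/V₂)^n = 40.0 kPa.
W = (P₁V₁−P₂V₂)/(n−1) = (116×50.3−40.0×110)/0.36 = 3980 J.
ΔU = nCvΔT = 2.77×12.5×(191−253) = -2150 J.
Q = ΔU + W = 1830 J.
Net over both steps: W = 9290 J, Q = 1830 J, ΔU = -7460 J.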